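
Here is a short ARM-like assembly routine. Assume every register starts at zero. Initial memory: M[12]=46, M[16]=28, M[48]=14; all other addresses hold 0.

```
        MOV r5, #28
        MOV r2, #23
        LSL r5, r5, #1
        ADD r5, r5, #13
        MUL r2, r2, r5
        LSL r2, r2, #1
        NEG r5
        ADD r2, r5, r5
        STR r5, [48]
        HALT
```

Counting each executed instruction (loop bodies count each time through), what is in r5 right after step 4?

69

MOV r5, #28 → r5=28
MOV r2, #23 → r2=23
LSL r5, r5, #1 → r5=28<<1=56
ADD r5, r5, #13 → r5=56+13=69
After step 4: r5 = 69.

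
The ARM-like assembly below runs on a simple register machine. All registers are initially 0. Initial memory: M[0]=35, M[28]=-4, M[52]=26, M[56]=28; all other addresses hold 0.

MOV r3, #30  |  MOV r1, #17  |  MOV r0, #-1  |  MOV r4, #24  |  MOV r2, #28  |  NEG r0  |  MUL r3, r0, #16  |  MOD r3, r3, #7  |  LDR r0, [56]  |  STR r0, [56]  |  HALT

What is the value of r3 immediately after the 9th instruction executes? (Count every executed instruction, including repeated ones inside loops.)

MOV r3, #30 → r3=30
MOV r1, #17 → r1=17
MOV r0, #-1 → r0=-1
MOV r4, #24 → r4=24
MOV r2, #28 → r2=28
NEG r0 → r0=-(-1)=1
MUL r3, r0, #16 → r3=1*16=16
MOD r3, r3, #7 → r3=16%7=2
LDR r0, [56] → r0=M[56]=28
After step 9: r3 = 2.

2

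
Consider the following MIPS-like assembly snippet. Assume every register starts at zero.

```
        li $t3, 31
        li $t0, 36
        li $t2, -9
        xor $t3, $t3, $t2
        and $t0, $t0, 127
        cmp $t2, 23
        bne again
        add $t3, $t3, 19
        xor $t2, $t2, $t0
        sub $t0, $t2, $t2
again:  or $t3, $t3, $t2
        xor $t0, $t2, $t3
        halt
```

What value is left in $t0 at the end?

li $t3, 31 → $t3=31
li $t0, 36 → $t0=36
li $t2, -9 → $t2=-9
xor $t3, $t3, $t2 → $t3=31^(-9)=-24
and $t0, $t0, 127 → $t0=36&127=36
cmp $t2, 23  (cmp -9,23)
bne again: taken
or $t3, $t3, $t2 → $t3=(-24)|(-9)=-1
xor $t0, $t2, $t3 → $t0=(-9)^(-1)=8
halt.

8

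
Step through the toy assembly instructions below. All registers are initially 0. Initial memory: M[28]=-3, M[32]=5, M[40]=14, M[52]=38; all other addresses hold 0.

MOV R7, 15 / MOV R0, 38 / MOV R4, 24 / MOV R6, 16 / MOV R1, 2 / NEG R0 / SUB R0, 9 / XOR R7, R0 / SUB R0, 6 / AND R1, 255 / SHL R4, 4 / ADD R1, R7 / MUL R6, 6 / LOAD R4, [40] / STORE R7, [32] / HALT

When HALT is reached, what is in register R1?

R7=15
R0=38
R4=24
R6=16
R1=2
R0=-(38)=-38
R0=(-38)-9=-47
R7=15^(-47)=-34
R0=(-47)-6=-53
R1=2&255=2
R4=24<<4=384
R1=2+(-34)=-32
R6=16*6=96
R4=M[40]=14
STORE R7, [32] → M[32]=-34
halt.

-32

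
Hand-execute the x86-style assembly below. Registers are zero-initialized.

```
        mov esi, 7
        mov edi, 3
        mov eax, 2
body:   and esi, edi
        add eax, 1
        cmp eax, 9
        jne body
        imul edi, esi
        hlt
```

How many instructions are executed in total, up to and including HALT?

33

esi=7
edi=3
eax=2
esi=7&3=3
eax=2+1=3
cmp eax, 9  (cmp 3,9)
jne body: taken
esi=3&3=3
eax=3+1=4
cmp eax, 9  (cmp 4,9)
jne body: taken
esi=3&3=3
eax=4+1=5
cmp eax, 9  (cmp 5,9)
jne body: taken
esi=3&3=3
eax=5+1=6
cmp eax, 9  (cmp 6,9)
jne body: taken
esi=3&3=3
eax=6+1=7
cmp eax, 9  (cmp 7,9)
jne body: taken
esi=3&3=3
eax=7+1=8
cmp eax, 9  (cmp 8,9)
jne body: taken
esi=3&3=3
eax=8+1=9
cmp eax, 9  (cmp 9,9)
jne body: not taken
edi=3*3=9
halt.
Total executed instructions: 33.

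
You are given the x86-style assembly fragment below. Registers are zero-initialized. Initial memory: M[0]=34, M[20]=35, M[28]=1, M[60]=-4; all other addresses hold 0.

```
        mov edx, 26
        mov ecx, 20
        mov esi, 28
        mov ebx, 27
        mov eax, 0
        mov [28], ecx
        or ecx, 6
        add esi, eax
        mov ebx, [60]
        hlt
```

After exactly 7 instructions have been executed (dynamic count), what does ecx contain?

22

mov edx, 26 → edx=26
mov ecx, 20 → ecx=20
mov esi, 28 → esi=28
mov ebx, 27 → ebx=27
mov eax, 0 → eax=0
mov [28], ecx → M[28]=20
or ecx, 6 → ecx=20|6=22
After step 7: ecx = 22.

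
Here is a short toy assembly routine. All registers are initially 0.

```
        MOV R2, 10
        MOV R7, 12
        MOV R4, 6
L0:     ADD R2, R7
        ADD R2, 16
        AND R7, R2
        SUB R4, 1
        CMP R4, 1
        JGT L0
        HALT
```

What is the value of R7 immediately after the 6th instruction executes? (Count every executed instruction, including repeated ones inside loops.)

R2=10
R7=12
R4=6
R2=10+12=22
R2=22+16=38
R7=12&38=4
After step 6: R7 = 4.

4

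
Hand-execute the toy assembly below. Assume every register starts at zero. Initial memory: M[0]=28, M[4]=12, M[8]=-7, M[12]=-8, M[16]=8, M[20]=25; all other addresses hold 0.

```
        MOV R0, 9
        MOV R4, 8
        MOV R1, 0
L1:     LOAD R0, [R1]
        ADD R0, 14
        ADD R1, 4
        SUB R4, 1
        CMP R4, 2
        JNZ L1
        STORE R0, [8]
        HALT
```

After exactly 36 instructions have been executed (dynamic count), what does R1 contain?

R0=9
R4=8
R1=0
R0=M[0]=28
R0=28+14=42
R1=0+4=4
R4=8-1=7
CMP R4, 2  (cmp 7,2)
JNZ L1: taken
R0=M[4]=12
R0=12+14=26
R1=4+4=8
R4=7-1=6
CMP R4, 2  (cmp 6,2)
JNZ L1: taken
R0=M[8]=-7
R0=(-7)+14=7
R1=8+4=12
R4=6-1=5
CMP R4, 2  (cmp 5,2)
JNZ L1: taken
R0=M[12]=-8
R0=(-8)+14=6
R1=12+4=16
R4=5-1=4
CMP R4, 2  (cmp 4,2)
JNZ L1: taken
R0=M[16]=8
R0=8+14=22
R1=16+4=20
R4=4-1=3
CMP R4, 2  (cmp 3,2)
JNZ L1: taken
R0=M[20]=25
R0=25+14=39
R1=20+4=24
After step 36: R1 = 24.

24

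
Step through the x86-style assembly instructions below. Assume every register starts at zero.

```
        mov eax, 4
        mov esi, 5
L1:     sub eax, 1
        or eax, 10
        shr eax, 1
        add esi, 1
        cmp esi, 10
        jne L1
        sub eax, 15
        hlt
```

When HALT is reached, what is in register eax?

-8

after mov eax, 4: eax=4
after mov esi, 5: esi=5
after sub eax, 1: eax=4-1=3
after or eax, 10: eax=3|10=11
after shr eax, 1: eax=11>>1=5
after add esi, 1: esi=5+1=6
cmp esi, 10  (cmp 6,10)
jne L1: taken
after sub eax, 1: eax=5-1=4
after or eax, 10: eax=4|10=14
after shr eax, 1: eax=14>>1=7
after add esi, 1: esi=6+1=7
cmp esi, 10  (cmp 7,10)
jne L1: taken
after sub eax, 1: eax=7-1=6
after or eax, 10: eax=6|10=14
after shr eax, 1: eax=14>>1=7
after add esi, 1: esi=7+1=8
cmp esi, 10  (cmp 8,10)
jne L1: taken
after sub eax, 1: eax=7-1=6
after or eax, 10: eax=6|10=14
after shr eax, 1: eax=14>>1=7
after add esi, 1: esi=8+1=9
cmp esi, 10  (cmp 9,10)
jne L1: taken
after sub eax, 1: eax=7-1=6
after or eax, 10: eax=6|10=14
after shr eax, 1: eax=14>>1=7
after add esi, 1: esi=9+1=10
cmp esi, 10  (cmp 10,10)
jne L1: not taken
after sub eax, 15: eax=7-15=-8
halt.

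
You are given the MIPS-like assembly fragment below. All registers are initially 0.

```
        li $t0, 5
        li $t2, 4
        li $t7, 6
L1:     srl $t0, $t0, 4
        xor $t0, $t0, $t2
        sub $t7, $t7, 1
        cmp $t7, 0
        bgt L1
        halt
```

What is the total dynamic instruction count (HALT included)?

li $t0, 5 → $t0=5
li $t2, 4 → $t2=4
li $t7, 6 → $t7=6
srl $t0, $t0, 4 → $t0=5>>4=0
xor $t0, $t0, $t2 → $t0=0^4=4
sub $t7, $t7, 1 → $t7=6-1=5
cmp $t7, 0  (cmp 5,0)
bgt L1: taken
srl $t0, $t0, 4 → $t0=4>>4=0
xor $t0, $t0, $t2 → $t0=0^4=4
sub $t7, $t7, 1 → $t7=5-1=4
cmp $t7, 0  (cmp 4,0)
bgt L1: taken
srl $t0, $t0, 4 → $t0=4>>4=0
xor $t0, $t0, $t2 → $t0=0^4=4
sub $t7, $t7, 1 → $t7=4-1=3
cmp $t7, 0  (cmp 3,0)
bgt L1: taken
srl $t0, $t0, 4 → $t0=4>>4=0
xor $t0, $t0, $t2 → $t0=0^4=4
sub $t7, $t7, 1 → $t7=3-1=2
cmp $t7, 0  (cmp 2,0)
bgt L1: taken
srl $t0, $t0, 4 → $t0=4>>4=0
xor $t0, $t0, $t2 → $t0=0^4=4
sub $t7, $t7, 1 → $t7=2-1=1
cmp $t7, 0  (cmp 1,0)
bgt L1: taken
srl $t0, $t0, 4 → $t0=4>>4=0
xor $t0, $t0, $t2 → $t0=0^4=4
sub $t7, $t7, 1 → $t7=1-1=0
cmp $t7, 0  (cmp 0,0)
bgt L1: not taken
halt.
Total executed instructions: 34.

34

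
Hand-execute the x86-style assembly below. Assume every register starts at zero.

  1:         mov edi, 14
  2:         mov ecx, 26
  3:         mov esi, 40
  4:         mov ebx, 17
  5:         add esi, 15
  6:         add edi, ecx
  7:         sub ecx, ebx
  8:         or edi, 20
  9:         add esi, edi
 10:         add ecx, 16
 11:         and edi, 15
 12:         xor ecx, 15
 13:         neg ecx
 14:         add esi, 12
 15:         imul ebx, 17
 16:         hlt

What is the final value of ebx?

289

mov edi, 14 → edi=14
mov ecx, 26 → ecx=26
mov esi, 40 → esi=40
mov ebx, 17 → ebx=17
add esi, 15 → esi=40+15=55
add edi, ecx → edi=14+26=40
sub ecx, ebx → ecx=26-17=9
or edi, 20 → edi=40|20=60
add esi, edi → esi=55+60=115
add ecx, 16 → ecx=9+16=25
and edi, 15 → edi=60&15=12
xor ecx, 15 → ecx=25^15=22
neg ecx → ecx=-(22)=-22
add esi, 12 → esi=115+12=127
imul ebx, 17 → ebx=17*17=289
halt.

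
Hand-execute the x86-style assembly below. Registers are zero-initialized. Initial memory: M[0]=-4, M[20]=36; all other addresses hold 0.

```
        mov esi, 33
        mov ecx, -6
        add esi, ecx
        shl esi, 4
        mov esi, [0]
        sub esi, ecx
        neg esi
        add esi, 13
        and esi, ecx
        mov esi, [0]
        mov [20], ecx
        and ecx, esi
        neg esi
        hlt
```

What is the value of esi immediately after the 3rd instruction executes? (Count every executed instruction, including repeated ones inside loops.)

27

esi=33
ecx=-6
esi=33+(-6)=27
After step 3: esi = 27.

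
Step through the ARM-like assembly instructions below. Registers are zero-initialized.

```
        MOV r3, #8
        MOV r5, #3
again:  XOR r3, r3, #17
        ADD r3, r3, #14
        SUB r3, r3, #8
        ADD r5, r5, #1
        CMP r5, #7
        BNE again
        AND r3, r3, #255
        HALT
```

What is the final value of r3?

after MOV r3, #8: r3=8
after MOV r5, #3: r5=3
after XOR r3, r3, #17: r3=8^17=25
after ADD r3, r3, #14: r3=25+14=39
after SUB r3, r3, #8: r3=39-8=31
after ADD r5, r5, #1: r5=3+1=4
CMP r5, #7  (cmp 4,7)
BNE again: taken
after XOR r3, r3, #17: r3=31^17=14
after ADD r3, r3, #14: r3=14+14=28
after SUB r3, r3, #8: r3=28-8=20
after ADD r5, r5, #1: r5=4+1=5
CMP r5, #7  (cmp 5,7)
BNE again: taken
after XOR r3, r3, #17: r3=20^17=5
after ADD r3, r3, #14: r3=5+14=19
after SUB r3, r3, #8: r3=19-8=11
after ADD r5, r5, #1: r5=5+1=6
CMP r5, #7  (cmp 6,7)
BNE again: taken
after XOR r3, r3, #17: r3=11^17=26
after ADD r3, r3, #14: r3=26+14=40
after SUB r3, r3, #8: r3=40-8=32
after ADD r5, r5, #1: r5=6+1=7
CMP r5, #7  (cmp 7,7)
BNE again: not taken
after AND r3, r3, #255: r3=32&255=32
halt.

32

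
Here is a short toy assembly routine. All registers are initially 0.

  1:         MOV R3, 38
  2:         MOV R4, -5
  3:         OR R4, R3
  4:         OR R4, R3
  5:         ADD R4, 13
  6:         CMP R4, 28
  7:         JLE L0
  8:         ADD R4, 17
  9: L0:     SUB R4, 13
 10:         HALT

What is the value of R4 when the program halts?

R3=38
R4=-5
R4=(-5)|38=-1
R4=(-1)|38=-1
R4=(-1)+13=12
CMP R4, 28  (cmp 12,28)
JLE L0: taken
R4=12-13=-1
halt.

-1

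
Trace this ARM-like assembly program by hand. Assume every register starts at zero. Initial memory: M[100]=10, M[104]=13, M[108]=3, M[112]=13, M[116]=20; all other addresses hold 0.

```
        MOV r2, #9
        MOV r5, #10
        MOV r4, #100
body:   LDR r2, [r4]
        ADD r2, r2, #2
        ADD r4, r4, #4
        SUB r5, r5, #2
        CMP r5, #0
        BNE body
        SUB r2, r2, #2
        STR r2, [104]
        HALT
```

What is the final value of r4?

r2=9
r5=10
r4=100
r2=M[100]=10
r2=10+2=12
r4=100+4=104
r5=10-2=8
CMP r5, #0  (cmp 8,0)
BNE body: taken
r2=M[104]=13
r2=13+2=15
r4=104+4=108
r5=8-2=6
CMP r5, #0  (cmp 6,0)
BNE body: taken
r2=M[108]=3
r2=3+2=5
r4=108+4=112
r5=6-2=4
CMP r5, #0  (cmp 4,0)
BNE body: taken
r2=M[112]=13
r2=13+2=15
r4=112+4=116
r5=4-2=2
CMP r5, #0  (cmp 2,0)
BNE body: taken
r2=M[116]=20
r2=20+2=22
r4=116+4=120
r5=2-2=0
CMP r5, #0  (cmp 0,0)
BNE body: not taken
r2=22-2=20
STR r2, [104] → M[104]=20
halt.

120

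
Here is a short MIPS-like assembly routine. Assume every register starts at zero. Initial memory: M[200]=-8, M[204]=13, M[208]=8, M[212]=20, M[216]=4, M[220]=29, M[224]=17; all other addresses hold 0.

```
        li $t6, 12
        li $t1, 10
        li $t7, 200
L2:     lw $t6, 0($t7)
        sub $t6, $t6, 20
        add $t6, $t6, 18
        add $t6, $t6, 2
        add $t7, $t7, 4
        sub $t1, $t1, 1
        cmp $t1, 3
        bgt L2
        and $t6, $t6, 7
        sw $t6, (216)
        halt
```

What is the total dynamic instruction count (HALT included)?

62

$t6=12
$t1=10
$t7=200
$t6=M[200]=-8
$t6=(-8)-20=-28
$t6=(-28)+18=-10
$t6=(-10)+2=-8
$t7=200+4=204
$t1=10-1=9
cmp $t1, 3  (cmp 9,3)
bgt L2: taken
$t6=M[204]=13
$t6=13-20=-7
$t6=(-7)+18=11
$t6=11+2=13
$t7=204+4=208
$t1=9-1=8
cmp $t1, 3  (cmp 8,3)
bgt L2: taken
$t6=M[208]=8
$t6=8-20=-12
$t6=(-12)+18=6
$t6=6+2=8
$t7=208+4=212
$t1=8-1=7
cmp $t1, 3  (cmp 7,3)
bgt L2: taken
$t6=M[212]=20
$t6=20-20=0
$t6=0+18=18
$t6=18+2=20
$t7=212+4=216
$t1=7-1=6
cmp $t1, 3  (cmp 6,3)
bgt L2: taken
$t6=M[216]=4
$t6=4-20=-16
$t6=(-16)+18=2
$t6=2+2=4
$t7=216+4=220
$t1=6-1=5
cmp $t1, 3  (cmp 5,3)
bgt L2: taken
$t6=M[220]=29
$t6=29-20=9
$t6=9+18=27
$t6=27+2=29
$t7=220+4=224
$t1=5-1=4
cmp $t1, 3  (cmp 4,3)
bgt L2: taken
$t6=M[224]=17
$t6=17-20=-3
$t6=(-3)+18=15
$t6=15+2=17
$t7=224+4=228
$t1=4-1=3
cmp $t1, 3  (cmp 3,3)
bgt L2: not taken
$t6=17&7=1
sw $t6, (216) → M[216]=1
halt.
Total executed instructions: 62.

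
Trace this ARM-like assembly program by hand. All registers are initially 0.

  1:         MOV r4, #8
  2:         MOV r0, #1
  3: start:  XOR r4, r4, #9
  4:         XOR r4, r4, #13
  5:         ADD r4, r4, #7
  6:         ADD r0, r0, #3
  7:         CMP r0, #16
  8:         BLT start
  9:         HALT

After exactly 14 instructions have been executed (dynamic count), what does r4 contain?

30

r4=8
r0=1
r4=8^9=1
r4=1^13=12
r4=12+7=19
r0=1+3=4
CMP r0, #16  (cmp 4,16)
BLT start: taken
r4=19^9=26
r4=26^13=23
r4=23+7=30
r0=4+3=7
CMP r0, #16  (cmp 7,16)
BLT start: taken
After step 14: r4 = 30.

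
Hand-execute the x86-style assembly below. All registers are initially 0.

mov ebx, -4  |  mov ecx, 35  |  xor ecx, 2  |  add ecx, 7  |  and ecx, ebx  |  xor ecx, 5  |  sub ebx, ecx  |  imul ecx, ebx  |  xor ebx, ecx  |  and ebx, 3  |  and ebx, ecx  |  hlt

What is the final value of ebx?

0

mov ebx, -4 → ebx=-4
mov ecx, 35 → ecx=35
xor ecx, 2 → ecx=35^2=33
add ecx, 7 → ecx=33+7=40
and ecx, ebx → ecx=40&(-4)=40
xor ecx, 5 → ecx=40^5=45
sub ebx, ecx → ebx=(-4)-45=-49
imul ecx, ebx → ecx=45*(-49)=-2205
xor ebx, ecx → ebx=(-49)^(-2205)=2220
and ebx, 3 → ebx=2220&3=0
and ebx, ecx → ebx=0&(-2205)=0
halt.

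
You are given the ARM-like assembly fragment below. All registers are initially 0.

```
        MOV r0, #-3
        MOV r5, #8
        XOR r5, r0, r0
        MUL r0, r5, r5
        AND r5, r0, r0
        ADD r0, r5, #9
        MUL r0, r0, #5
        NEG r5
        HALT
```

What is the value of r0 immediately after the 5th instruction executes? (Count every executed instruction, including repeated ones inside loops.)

after MOV r0, #-3: r0=-3
after MOV r5, #8: r5=8
after XOR r5, r0, r0: r5=(-3)^(-3)=0
after MUL r0, r5, r5: r0=0*0=0
after AND r5, r0, r0: r5=0&0=0
After step 5: r0 = 0.

0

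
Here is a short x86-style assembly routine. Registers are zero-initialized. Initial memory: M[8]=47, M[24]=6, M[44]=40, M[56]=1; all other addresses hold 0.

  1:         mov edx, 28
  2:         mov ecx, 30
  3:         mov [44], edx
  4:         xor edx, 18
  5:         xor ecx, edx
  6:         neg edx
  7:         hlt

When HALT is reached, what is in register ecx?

edx=28
ecx=30
mov [44], edx → M[44]=28
edx=28^18=14
ecx=30^14=16
edx=-(14)=-14
halt.

16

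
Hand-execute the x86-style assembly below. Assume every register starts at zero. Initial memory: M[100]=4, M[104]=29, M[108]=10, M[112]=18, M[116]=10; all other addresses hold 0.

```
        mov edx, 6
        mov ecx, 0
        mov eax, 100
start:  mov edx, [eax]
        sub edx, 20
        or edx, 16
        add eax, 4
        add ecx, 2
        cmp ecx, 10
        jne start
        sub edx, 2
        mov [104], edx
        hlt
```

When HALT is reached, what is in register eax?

120

edx=6
ecx=0
eax=100
edx=M[100]=4
edx=4-20=-16
edx=(-16)|16=-16
eax=100+4=104
ecx=0+2=2
cmp ecx, 10  (cmp 2,10)
jne start: taken
edx=M[104]=29
edx=29-20=9
edx=9|16=25
eax=104+4=108
ecx=2+2=4
cmp ecx, 10  (cmp 4,10)
jne start: taken
edx=M[108]=10
edx=10-20=-10
edx=(-10)|16=-10
eax=108+4=112
ecx=4+2=6
cmp ecx, 10  (cmp 6,10)
jne start: taken
edx=M[112]=18
edx=18-20=-2
edx=(-2)|16=-2
eax=112+4=116
ecx=6+2=8
cmp ecx, 10  (cmp 8,10)
jne start: taken
edx=M[116]=10
edx=10-20=-10
edx=(-10)|16=-10
eax=116+4=120
ecx=8+2=10
cmp ecx, 10  (cmp 10,10)
jne start: not taken
edx=(-10)-2=-12
mov [104], edx → M[104]=-12
halt.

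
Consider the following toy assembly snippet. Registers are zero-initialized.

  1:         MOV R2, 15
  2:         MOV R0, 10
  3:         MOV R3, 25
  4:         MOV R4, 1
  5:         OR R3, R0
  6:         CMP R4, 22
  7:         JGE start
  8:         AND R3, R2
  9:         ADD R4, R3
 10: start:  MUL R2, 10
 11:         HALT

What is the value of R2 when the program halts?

150

R2=15
R0=10
R3=25
R4=1
R3=25|10=27
CMP R4, 22  (cmp 1,22)
JGE start: not taken
R3=27&15=11
R4=1+11=12
R2=15*10=150
halt.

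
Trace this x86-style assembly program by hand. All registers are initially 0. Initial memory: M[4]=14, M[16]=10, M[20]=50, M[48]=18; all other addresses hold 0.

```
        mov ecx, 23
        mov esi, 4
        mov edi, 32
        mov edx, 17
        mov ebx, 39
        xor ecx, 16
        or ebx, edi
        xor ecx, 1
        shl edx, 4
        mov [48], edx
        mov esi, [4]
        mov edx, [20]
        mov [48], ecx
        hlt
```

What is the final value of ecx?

6

ecx=23
esi=4
edi=32
edx=17
ebx=39
ecx=23^16=7
ebx=39|32=39
ecx=7^1=6
edx=17<<4=272
mov [48], edx → M[48]=272
esi=M[4]=14
edx=M[20]=50
mov [48], ecx → M[48]=6
halt.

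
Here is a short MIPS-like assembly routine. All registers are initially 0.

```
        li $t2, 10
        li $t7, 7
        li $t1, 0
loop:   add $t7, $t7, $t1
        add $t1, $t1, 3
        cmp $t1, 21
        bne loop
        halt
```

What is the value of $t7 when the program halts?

70

li $t2, 10 → $t2=10
li $t7, 7 → $t7=7
li $t1, 0 → $t1=0
add $t7, $t7, $t1 → $t7=7+0=7
add $t1, $t1, 3 → $t1=0+3=3
cmp $t1, 21  (cmp 3,21)
bne loop: taken
add $t7, $t7, $t1 → $t7=7+3=10
add $t1, $t1, 3 → $t1=3+3=6
cmp $t1, 21  (cmp 6,21)
bne loop: taken
add $t7, $t7, $t1 → $t7=10+6=16
add $t1, $t1, 3 → $t1=6+3=9
cmp $t1, 21  (cmp 9,21)
bne loop: taken
add $t7, $t7, $t1 → $t7=16+9=25
add $t1, $t1, 3 → $t1=9+3=12
cmp $t1, 21  (cmp 12,21)
bne loop: taken
add $t7, $t7, $t1 → $t7=25+12=37
add $t1, $t1, 3 → $t1=12+3=15
cmp $t1, 21  (cmp 15,21)
bne loop: taken
add $t7, $t7, $t1 → $t7=37+15=52
add $t1, $t1, 3 → $t1=15+3=18
cmp $t1, 21  (cmp 18,21)
bne loop: taken
add $t7, $t7, $t1 → $t7=52+18=70
add $t1, $t1, 3 → $t1=18+3=21
cmp $t1, 21  (cmp 21,21)
bne loop: not taken
halt.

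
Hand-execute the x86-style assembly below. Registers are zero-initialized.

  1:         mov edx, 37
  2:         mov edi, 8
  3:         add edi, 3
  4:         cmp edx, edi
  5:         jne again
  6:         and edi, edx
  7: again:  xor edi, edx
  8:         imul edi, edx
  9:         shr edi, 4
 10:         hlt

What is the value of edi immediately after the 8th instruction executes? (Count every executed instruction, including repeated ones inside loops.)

106

after mov edx, 37: edx=37
after mov edi, 8: edi=8
after add edi, 3: edi=8+3=11
cmp edx, edi  (cmp 37,11)
jne again: taken
after xor edi, edx: edi=11^37=46
after imul edi, edx: edi=46*37=1702
after shr edi, 4: edi=1702>>4=106
After step 8: edi = 106.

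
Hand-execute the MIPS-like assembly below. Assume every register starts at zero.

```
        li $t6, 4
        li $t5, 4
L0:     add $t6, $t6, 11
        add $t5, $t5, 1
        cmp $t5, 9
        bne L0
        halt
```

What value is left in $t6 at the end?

59

li $t6, 4 → $t6=4
li $t5, 4 → $t5=4
add $t6, $t6, 11 → $t6=4+11=15
add $t5, $t5, 1 → $t5=4+1=5
cmp $t5, 9  (cmp 5,9)
bne L0: taken
add $t6, $t6, 11 → $t6=15+11=26
add $t5, $t5, 1 → $t5=5+1=6
cmp $t5, 9  (cmp 6,9)
bne L0: taken
add $t6, $t6, 11 → $t6=26+11=37
add $t5, $t5, 1 → $t5=6+1=7
cmp $t5, 9  (cmp 7,9)
bne L0: taken
add $t6, $t6, 11 → $t6=37+11=48
add $t5, $t5, 1 → $t5=7+1=8
cmp $t5, 9  (cmp 8,9)
bne L0: taken
add $t6, $t6, 11 → $t6=48+11=59
add $t5, $t5, 1 → $t5=8+1=9
cmp $t5, 9  (cmp 9,9)
bne L0: not taken
halt.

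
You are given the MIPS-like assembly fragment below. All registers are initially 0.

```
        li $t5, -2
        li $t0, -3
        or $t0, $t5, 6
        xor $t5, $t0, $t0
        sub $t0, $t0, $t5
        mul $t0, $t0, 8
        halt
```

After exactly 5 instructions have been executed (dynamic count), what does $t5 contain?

0

li $t5, -2 → $t5=-2
li $t0, -3 → $t0=-3
or $t0, $t5, 6 → $t0=(-2)|6=-2
xor $t5, $t0, $t0 → $t5=(-2)^(-2)=0
sub $t0, $t0, $t5 → $t0=(-2)-0=-2
After step 5: $t5 = 0.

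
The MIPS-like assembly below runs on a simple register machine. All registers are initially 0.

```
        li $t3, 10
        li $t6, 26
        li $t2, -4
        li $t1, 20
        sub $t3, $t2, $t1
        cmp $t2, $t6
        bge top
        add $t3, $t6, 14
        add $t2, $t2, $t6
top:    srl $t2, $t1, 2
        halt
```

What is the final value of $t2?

$t3=10
$t6=26
$t2=-4
$t1=20
$t3=(-4)-20=-24
cmp $t2, $t6  (cmp -4,26)
bge top: not taken
$t3=26+14=40
$t2=(-4)+26=22
$t2=20>>2=5
halt.

5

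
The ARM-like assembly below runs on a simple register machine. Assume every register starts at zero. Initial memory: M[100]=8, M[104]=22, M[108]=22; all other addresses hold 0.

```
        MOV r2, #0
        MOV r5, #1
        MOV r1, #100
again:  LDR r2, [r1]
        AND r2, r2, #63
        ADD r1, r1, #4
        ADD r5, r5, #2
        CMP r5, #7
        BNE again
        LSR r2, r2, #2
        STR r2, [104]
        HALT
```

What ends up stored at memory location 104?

r2=0
r5=1
r1=100
r2=M[100]=8
r2=8&63=8
r1=100+4=104
r5=1+2=3
CMP r5, #7  (cmp 3,7)
BNE again: taken
r2=M[104]=22
r2=22&63=22
r1=104+4=108
r5=3+2=5
CMP r5, #7  (cmp 5,7)
BNE again: taken
r2=M[108]=22
r2=22&63=22
r1=108+4=112
r5=5+2=7
CMP r5, #7  (cmp 7,7)
BNE again: not taken
r2=22>>2=5
STR r2, [104] → M[104]=5
halt.

5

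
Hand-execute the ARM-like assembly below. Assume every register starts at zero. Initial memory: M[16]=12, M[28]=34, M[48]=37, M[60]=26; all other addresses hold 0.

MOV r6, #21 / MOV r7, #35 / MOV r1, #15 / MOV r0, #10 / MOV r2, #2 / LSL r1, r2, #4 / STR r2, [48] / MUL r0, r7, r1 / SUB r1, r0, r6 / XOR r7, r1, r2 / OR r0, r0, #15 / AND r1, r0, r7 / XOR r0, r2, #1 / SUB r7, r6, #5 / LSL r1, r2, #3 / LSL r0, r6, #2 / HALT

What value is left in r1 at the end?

16

r6=21
r7=35
r1=15
r0=10
r2=2
r1=2<<4=32
STR r2, [48] → M[48]=2
r0=35*32=1120
r1=1120-21=1099
r7=1099^2=1097
r0=1120|15=1135
r1=1135&1097=1097
r0=2^1=3
r7=21-5=16
r1=2<<3=16
r0=21<<2=84
halt.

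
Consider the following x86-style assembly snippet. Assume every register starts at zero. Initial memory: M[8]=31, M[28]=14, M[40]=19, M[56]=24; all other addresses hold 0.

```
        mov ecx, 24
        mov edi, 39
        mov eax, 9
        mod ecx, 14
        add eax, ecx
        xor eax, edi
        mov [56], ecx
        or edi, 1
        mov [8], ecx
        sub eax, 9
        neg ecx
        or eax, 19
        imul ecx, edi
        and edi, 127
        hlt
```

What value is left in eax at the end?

after mov ecx, 24: ecx=24
after mov edi, 39: edi=39
after mov eax, 9: eax=9
after mod ecx, 14: ecx=24%14=10
after add eax, ecx: eax=9+10=19
after xor eax, edi: eax=19^39=52
mov [56], ecx → M[56]=10
after or edi, 1: edi=39|1=39
mov [8], ecx → M[8]=10
after sub eax, 9: eax=52-9=43
after neg ecx: ecx=-(10)=-10
after or eax, 19: eax=43|19=59
after imul ecx, edi: ecx=(-10)*39=-390
after and edi, 127: edi=39&127=39
halt.

59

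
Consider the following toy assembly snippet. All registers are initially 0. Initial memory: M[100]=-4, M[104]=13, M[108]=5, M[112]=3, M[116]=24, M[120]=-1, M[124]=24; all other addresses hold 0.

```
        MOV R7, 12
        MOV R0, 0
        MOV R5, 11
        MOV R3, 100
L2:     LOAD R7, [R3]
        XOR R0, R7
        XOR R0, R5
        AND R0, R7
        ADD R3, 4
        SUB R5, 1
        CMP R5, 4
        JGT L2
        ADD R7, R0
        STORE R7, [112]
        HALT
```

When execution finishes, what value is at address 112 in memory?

R7=12
R0=0
R5=11
R3=100
R7=M[100]=-4
R0=0^(-4)=-4
R0=(-4)^11=-9
R0=(-9)&(-4)=-12
R3=100+4=104
R5=11-1=10
CMP R5, 4  (cmp 10,4)
JGT L2: taken
R7=M[104]=13
R0=(-12)^13=-7
R0=(-7)^10=-13
R0=(-13)&13=1
R3=104+4=108
R5=10-1=9
CMP R5, 4  (cmp 9,4)
JGT L2: taken
R7=M[108]=5
R0=1^5=4
R0=4^9=13
R0=13&5=5
R3=108+4=112
R5=9-1=8
CMP R5, 4  (cmp 8,4)
JGT L2: taken
R7=M[112]=3
R0=5^3=6
R0=6^8=14
R0=14&3=2
R3=112+4=116
R5=8-1=7
CMP R5, 4  (cmp 7,4)
JGT L2: taken
R7=M[116]=24
R0=2^24=26
R0=26^7=29
R0=29&24=24
R3=116+4=120
R5=7-1=6
CMP R5, 4  (cmp 6,4)
JGT L2: taken
R7=M[120]=-1
R0=24^(-1)=-25
R0=(-25)^6=-31
R0=(-31)&(-1)=-31
R3=120+4=124
R5=6-1=5
CMP R5, 4  (cmp 5,4)
JGT L2: taken
R7=M[124]=24
R0=(-31)^24=-7
R0=(-7)^5=-4
R0=(-4)&24=24
R3=124+4=128
R5=5-1=4
CMP R5, 4  (cmp 4,4)
JGT L2: not taken
R7=24+24=48
STORE R7, [112] → M[112]=48
halt.

48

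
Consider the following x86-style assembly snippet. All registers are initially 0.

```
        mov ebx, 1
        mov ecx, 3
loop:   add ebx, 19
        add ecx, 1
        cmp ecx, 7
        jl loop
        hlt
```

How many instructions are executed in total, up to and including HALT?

mov ebx, 1 → ebx=1
mov ecx, 3 → ecx=3
add ebx, 19 → ebx=1+19=20
add ecx, 1 → ecx=3+1=4
cmp ecx, 7  (cmp 4,7)
jl loop: taken
add ebx, 19 → ebx=20+19=39
add ecx, 1 → ecx=4+1=5
cmp ecx, 7  (cmp 5,7)
jl loop: taken
add ebx, 19 → ebx=39+19=58
add ecx, 1 → ecx=5+1=6
cmp ecx, 7  (cmp 6,7)
jl loop: taken
add ebx, 19 → ebx=58+19=77
add ecx, 1 → ecx=6+1=7
cmp ecx, 7  (cmp 7,7)
jl loop: not taken
halt.
Total executed instructions: 19.

19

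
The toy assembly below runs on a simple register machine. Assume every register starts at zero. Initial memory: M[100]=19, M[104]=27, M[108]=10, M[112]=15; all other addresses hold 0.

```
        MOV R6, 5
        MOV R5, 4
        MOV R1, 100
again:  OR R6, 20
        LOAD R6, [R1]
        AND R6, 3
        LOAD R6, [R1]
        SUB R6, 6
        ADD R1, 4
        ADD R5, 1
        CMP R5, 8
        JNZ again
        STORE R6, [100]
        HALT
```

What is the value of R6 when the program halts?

after MOV R6, 5: R6=5
after MOV R5, 4: R5=4
after MOV R1, 100: R1=100
after OR R6, 20: R6=5|20=21
after LOAD R6, [R1]: R6=M[100]=19
after AND R6, 3: R6=19&3=3
after LOAD R6, [R1]: R6=M[100]=19
after SUB R6, 6: R6=19-6=13
after ADD R1, 4: R1=100+4=104
after ADD R5, 1: R5=4+1=5
CMP R5, 8  (cmp 5,8)
JNZ again: taken
after OR R6, 20: R6=13|20=29
after LOAD R6, [R1]: R6=M[104]=27
after AND R6, 3: R6=27&3=3
after LOAD R6, [R1]: R6=M[104]=27
after SUB R6, 6: R6=27-6=21
after ADD R1, 4: R1=104+4=108
after ADD R5, 1: R5=5+1=6
CMP R5, 8  (cmp 6,8)
JNZ again: taken
after OR R6, 20: R6=21|20=21
after LOAD R6, [R1]: R6=M[108]=10
after AND R6, 3: R6=10&3=2
after LOAD R6, [R1]: R6=M[108]=10
after SUB R6, 6: R6=10-6=4
after ADD R1, 4: R1=108+4=112
after ADD R5, 1: R5=6+1=7
CMP R5, 8  (cmp 7,8)
JNZ again: taken
after OR R6, 20: R6=4|20=20
after LOAD R6, [R1]: R6=M[112]=15
after AND R6, 3: R6=15&3=3
after LOAD R6, [R1]: R6=M[112]=15
after SUB R6, 6: R6=15-6=9
after ADD R1, 4: R1=112+4=116
after ADD R5, 1: R5=7+1=8
CMP R5, 8  (cmp 8,8)
JNZ again: not taken
STORE R6, [100] → M[100]=9
halt.

9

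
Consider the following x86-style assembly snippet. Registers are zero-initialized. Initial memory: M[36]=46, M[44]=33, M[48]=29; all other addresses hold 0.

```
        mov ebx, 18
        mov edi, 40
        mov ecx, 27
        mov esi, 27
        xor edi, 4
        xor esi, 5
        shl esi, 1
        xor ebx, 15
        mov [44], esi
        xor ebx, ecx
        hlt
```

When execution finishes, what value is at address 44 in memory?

60

ebx=18
edi=40
ecx=27
esi=27
edi=40^4=44
esi=27^5=30
esi=30<<1=60
ebx=18^15=29
mov [44], esi → M[44]=60
ebx=29^27=6
halt.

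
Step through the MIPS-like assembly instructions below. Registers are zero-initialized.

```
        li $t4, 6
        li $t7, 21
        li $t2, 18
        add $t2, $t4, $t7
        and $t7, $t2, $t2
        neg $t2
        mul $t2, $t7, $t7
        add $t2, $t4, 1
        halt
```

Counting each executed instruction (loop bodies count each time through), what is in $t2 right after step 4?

li $t4, 6 → $t4=6
li $t7, 21 → $t7=21
li $t2, 18 → $t2=18
add $t2, $t4, $t7 → $t2=6+21=27
After step 4: $t2 = 27.

27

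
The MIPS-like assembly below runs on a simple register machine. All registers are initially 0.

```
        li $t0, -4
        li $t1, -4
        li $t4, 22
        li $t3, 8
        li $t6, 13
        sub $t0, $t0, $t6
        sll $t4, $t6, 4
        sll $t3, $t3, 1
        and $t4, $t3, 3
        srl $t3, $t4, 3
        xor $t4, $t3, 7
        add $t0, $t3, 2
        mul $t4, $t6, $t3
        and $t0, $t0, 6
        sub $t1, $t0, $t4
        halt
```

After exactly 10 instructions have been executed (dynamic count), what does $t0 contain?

-17

after li $t0, -4: $t0=-4
after li $t1, -4: $t1=-4
after li $t4, 22: $t4=22
after li $t3, 8: $t3=8
after li $t6, 13: $t6=13
after sub $t0, $t0, $t6: $t0=(-4)-13=-17
after sll $t4, $t6, 4: $t4=13<<4=208
after sll $t3, $t3, 1: $t3=8<<1=16
after and $t4, $t3, 3: $t4=16&3=0
after srl $t3, $t4, 3: $t3=0>>3=0
After step 10: $t0 = -17.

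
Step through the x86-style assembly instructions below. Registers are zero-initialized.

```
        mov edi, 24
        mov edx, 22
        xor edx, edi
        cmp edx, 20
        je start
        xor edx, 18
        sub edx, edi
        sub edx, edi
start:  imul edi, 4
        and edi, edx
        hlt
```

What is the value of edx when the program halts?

-20

mov edi, 24 → edi=24
mov edx, 22 → edx=22
xor edx, edi → edx=22^24=14
cmp edx, 20  (cmp 14,20)
je start: not taken
xor edx, 18 → edx=14^18=28
sub edx, edi → edx=28-24=4
sub edx, edi → edx=4-24=-20
imul edi, 4 → edi=24*4=96
and edi, edx → edi=96&(-20)=96
halt.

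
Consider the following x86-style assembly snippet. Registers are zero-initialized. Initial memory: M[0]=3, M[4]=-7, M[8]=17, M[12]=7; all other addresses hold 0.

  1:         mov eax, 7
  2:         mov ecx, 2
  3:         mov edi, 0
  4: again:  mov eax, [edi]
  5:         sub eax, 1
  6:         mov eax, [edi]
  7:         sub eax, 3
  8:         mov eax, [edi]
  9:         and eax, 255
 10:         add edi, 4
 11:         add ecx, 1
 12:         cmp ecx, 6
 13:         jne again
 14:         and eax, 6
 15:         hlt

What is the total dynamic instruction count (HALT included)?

eax=7
ecx=2
edi=0
eax=M[0]=3
eax=3-1=2
eax=M[0]=3
eax=3-3=0
eax=M[0]=3
eax=3&255=3
edi=0+4=4
ecx=2+1=3
cmp ecx, 6  (cmp 3,6)
jne again: taken
eax=M[4]=-7
eax=(-7)-1=-8
eax=M[4]=-7
eax=(-7)-3=-10
eax=M[4]=-7
eax=(-7)&255=249
edi=4+4=8
ecx=3+1=4
cmp ecx, 6  (cmp 4,6)
jne again: taken
eax=M[8]=17
eax=17-1=16
eax=M[8]=17
eax=17-3=14
eax=M[8]=17
eax=17&255=17
edi=8+4=12
ecx=4+1=5
cmp ecx, 6  (cmp 5,6)
jne again: taken
eax=M[12]=7
eax=7-1=6
eax=M[12]=7
eax=7-3=4
eax=M[12]=7
eax=7&255=7
edi=12+4=16
ecx=5+1=6
cmp ecx, 6  (cmp 6,6)
jne again: not taken
eax=7&6=6
halt.
Total executed instructions: 45.

45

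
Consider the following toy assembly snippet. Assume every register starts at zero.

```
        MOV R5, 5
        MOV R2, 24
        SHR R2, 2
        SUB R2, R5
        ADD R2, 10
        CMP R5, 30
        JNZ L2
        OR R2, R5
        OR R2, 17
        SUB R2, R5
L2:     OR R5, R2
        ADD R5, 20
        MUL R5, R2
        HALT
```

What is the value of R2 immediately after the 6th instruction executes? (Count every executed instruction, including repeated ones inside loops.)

R5=5
R2=24
R2=24>>2=6
R2=6-5=1
R2=1+10=11
CMP R5, 30  (cmp 5,30)
After step 6: R2 = 11.

11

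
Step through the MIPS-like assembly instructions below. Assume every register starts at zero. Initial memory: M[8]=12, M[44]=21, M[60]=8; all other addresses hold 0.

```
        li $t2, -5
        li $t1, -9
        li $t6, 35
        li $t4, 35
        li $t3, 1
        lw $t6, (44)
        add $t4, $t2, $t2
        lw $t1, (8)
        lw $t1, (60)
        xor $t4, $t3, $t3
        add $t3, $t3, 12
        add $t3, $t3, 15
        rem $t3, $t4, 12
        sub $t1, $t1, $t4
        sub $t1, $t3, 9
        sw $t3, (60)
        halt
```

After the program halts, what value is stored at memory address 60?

after li $t2, -5: $t2=-5
after li $t1, -9: $t1=-9
after li $t6, 35: $t6=35
after li $t4, 35: $t4=35
after li $t3, 1: $t3=1
after lw $t6, (44): $t6=M[44]=21
after add $t4, $t2, $t2: $t4=(-5)+(-5)=-10
after lw $t1, (8): $t1=M[8]=12
after lw $t1, (60): $t1=M[60]=8
after xor $t4, $t3, $t3: $t4=1^1=0
after add $t3, $t3, 12: $t3=1+12=13
after add $t3, $t3, 15: $t3=13+15=28
after rem $t3, $t4, 12: $t3=0%12=0
after sub $t1, $t1, $t4: $t1=8-0=8
after sub $t1, $t3, 9: $t1=0-9=-9
sw $t3, (60) → M[60]=0
halt.

0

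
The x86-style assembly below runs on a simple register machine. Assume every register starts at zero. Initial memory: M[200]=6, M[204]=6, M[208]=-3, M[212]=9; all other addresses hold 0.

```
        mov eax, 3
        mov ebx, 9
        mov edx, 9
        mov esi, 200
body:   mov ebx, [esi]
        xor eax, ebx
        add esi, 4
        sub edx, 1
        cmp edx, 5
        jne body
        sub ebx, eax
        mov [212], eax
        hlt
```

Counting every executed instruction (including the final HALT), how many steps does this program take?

mov eax, 3 → eax=3
mov ebx, 9 → ebx=9
mov edx, 9 → edx=9
mov esi, 200 → esi=200
mov ebx, [esi] → ebx=M[200]=6
xor eax, ebx → eax=3^6=5
add esi, 4 → esi=200+4=204
sub edx, 1 → edx=9-1=8
cmp edx, 5  (cmp 8,5)
jne body: taken
mov ebx, [esi] → ebx=M[204]=6
xor eax, ebx → eax=5^6=3
add esi, 4 → esi=204+4=208
sub edx, 1 → edx=8-1=7
cmp edx, 5  (cmp 7,5)
jne body: taken
mov ebx, [esi] → ebx=M[208]=-3
xor eax, ebx → eax=3^(-3)=-2
add esi, 4 → esi=208+4=212
sub edx, 1 → edx=7-1=6
cmp edx, 5  (cmp 6,5)
jne body: taken
mov ebx, [esi] → ebx=M[212]=9
xor eax, ebx → eax=(-2)^9=-9
add esi, 4 → esi=212+4=216
sub edx, 1 → edx=6-1=5
cmp edx, 5  (cmp 5,5)
jne body: not taken
sub ebx, eax → ebx=9-(-9)=18
mov [212], eax → M[212]=-9
halt.
Total executed instructions: 31.

31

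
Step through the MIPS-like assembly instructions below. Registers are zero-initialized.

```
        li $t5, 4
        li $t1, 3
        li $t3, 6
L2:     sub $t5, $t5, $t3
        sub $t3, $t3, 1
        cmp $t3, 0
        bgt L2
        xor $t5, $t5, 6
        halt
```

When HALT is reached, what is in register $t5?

-23

after li $t5, 4: $t5=4
after li $t1, 3: $t1=3
after li $t3, 6: $t3=6
after sub $t5, $t5, $t3: $t5=4-6=-2
after sub $t3, $t3, 1: $t3=6-1=5
cmp $t3, 0  (cmp 5,0)
bgt L2: taken
after sub $t5, $t5, $t3: $t5=(-2)-5=-7
after sub $t3, $t3, 1: $t3=5-1=4
cmp $t3, 0  (cmp 4,0)
bgt L2: taken
after sub $t5, $t5, $t3: $t5=(-7)-4=-11
after sub $t3, $t3, 1: $t3=4-1=3
cmp $t3, 0  (cmp 3,0)
bgt L2: taken
after sub $t5, $t5, $t3: $t5=(-11)-3=-14
after sub $t3, $t3, 1: $t3=3-1=2
cmp $t3, 0  (cmp 2,0)
bgt L2: taken
after sub $t5, $t5, $t3: $t5=(-14)-2=-16
after sub $t3, $t3, 1: $t3=2-1=1
cmp $t3, 0  (cmp 1,0)
bgt L2: taken
after sub $t5, $t5, $t3: $t5=(-16)-1=-17
after sub $t3, $t3, 1: $t3=1-1=0
cmp $t3, 0  (cmp 0,0)
bgt L2: not taken
after xor $t5, $t5, 6: $t5=(-17)^6=-23
halt.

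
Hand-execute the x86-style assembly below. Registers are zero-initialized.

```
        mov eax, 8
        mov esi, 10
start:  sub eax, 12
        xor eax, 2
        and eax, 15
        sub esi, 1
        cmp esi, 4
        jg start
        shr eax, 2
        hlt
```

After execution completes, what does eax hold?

mov eax, 8 → eax=8
mov esi, 10 → esi=10
sub eax, 12 → eax=8-12=-4
xor eax, 2 → eax=(-4)^2=-2
and eax, 15 → eax=(-2)&15=14
sub esi, 1 → esi=10-1=9
cmp esi, 4  (cmp 9,4)
jg start: taken
sub eax, 12 → eax=14-12=2
xor eax, 2 → eax=2^2=0
and eax, 15 → eax=0&15=0
sub esi, 1 → esi=9-1=8
cmp esi, 4  (cmp 8,4)
jg start: taken
sub eax, 12 → eax=0-12=-12
xor eax, 2 → eax=(-12)^2=-10
and eax, 15 → eax=(-10)&15=6
sub esi, 1 → esi=8-1=7
cmp esi, 4  (cmp 7,4)
jg start: taken
sub eax, 12 → eax=6-12=-6
xor eax, 2 → eax=(-6)^2=-8
and eax, 15 → eax=(-8)&15=8
sub esi, 1 → esi=7-1=6
cmp esi, 4  (cmp 6,4)
jg start: taken
sub eax, 12 → eax=8-12=-4
xor eax, 2 → eax=(-4)^2=-2
and eax, 15 → eax=(-2)&15=14
sub esi, 1 → esi=6-1=5
cmp esi, 4  (cmp 5,4)
jg start: taken
sub eax, 12 → eax=14-12=2
xor eax, 2 → eax=2^2=0
and eax, 15 → eax=0&15=0
sub esi, 1 → esi=5-1=4
cmp esi, 4  (cmp 4,4)
jg start: not taken
shr eax, 2 → eax=0>>2=0
halt.

0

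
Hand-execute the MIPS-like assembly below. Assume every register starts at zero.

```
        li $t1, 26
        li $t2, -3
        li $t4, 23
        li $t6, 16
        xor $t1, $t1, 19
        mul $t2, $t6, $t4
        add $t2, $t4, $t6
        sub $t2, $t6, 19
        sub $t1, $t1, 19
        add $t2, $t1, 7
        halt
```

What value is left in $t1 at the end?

-10

li $t1, 26 → $t1=26
li $t2, -3 → $t2=-3
li $t4, 23 → $t4=23
li $t6, 16 → $t6=16
xor $t1, $t1, 19 → $t1=26^19=9
mul $t2, $t6, $t4 → $t2=16*23=368
add $t2, $t4, $t6 → $t2=23+16=39
sub $t2, $t6, 19 → $t2=16-19=-3
sub $t1, $t1, 19 → $t1=9-19=-10
add $t2, $t1, 7 → $t2=(-10)+7=-3
halt.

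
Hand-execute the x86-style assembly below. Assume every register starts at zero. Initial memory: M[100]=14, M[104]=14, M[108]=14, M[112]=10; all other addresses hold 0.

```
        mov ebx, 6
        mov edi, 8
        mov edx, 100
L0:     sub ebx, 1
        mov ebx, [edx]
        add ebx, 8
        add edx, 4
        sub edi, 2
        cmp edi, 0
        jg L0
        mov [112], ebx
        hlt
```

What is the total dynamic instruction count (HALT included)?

mov ebx, 6 → ebx=6
mov edi, 8 → edi=8
mov edx, 100 → edx=100
sub ebx, 1 → ebx=6-1=5
mov ebx, [edx] → ebx=M[100]=14
add ebx, 8 → ebx=14+8=22
add edx, 4 → edx=100+4=104
sub edi, 2 → edi=8-2=6
cmp edi, 0  (cmp 6,0)
jg L0: taken
sub ebx, 1 → ebx=22-1=21
mov ebx, [edx] → ebx=M[104]=14
add ebx, 8 → ebx=14+8=22
add edx, 4 → edx=104+4=108
sub edi, 2 → edi=6-2=4
cmp edi, 0  (cmp 4,0)
jg L0: taken
sub ebx, 1 → ebx=22-1=21
mov ebx, [edx] → ebx=M[108]=14
add ebx, 8 → ebx=14+8=22
add edx, 4 → edx=108+4=112
sub edi, 2 → edi=4-2=2
cmp edi, 0  (cmp 2,0)
jg L0: taken
sub ebx, 1 → ebx=22-1=21
mov ebx, [edx] → ebx=M[112]=10
add ebx, 8 → ebx=10+8=18
add edx, 4 → edx=112+4=116
sub edi, 2 → edi=2-2=0
cmp edi, 0  (cmp 0,0)
jg L0: not taken
mov [112], ebx → M[112]=18
halt.
Total executed instructions: 33.

33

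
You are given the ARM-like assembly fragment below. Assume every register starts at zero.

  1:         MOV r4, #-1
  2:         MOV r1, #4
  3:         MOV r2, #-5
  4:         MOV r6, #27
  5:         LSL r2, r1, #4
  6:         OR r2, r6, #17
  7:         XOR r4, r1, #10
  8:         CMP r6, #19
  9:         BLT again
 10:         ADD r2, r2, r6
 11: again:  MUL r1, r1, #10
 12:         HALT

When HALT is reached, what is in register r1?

MOV r4, #-1 → r4=-1
MOV r1, #4 → r1=4
MOV r2, #-5 → r2=-5
MOV r6, #27 → r6=27
LSL r2, r1, #4 → r2=4<<4=64
OR r2, r6, #17 → r2=27|17=27
XOR r4, r1, #10 → r4=4^10=14
CMP r6, #19  (cmp 27,19)
BLT again: not taken
ADD r2, r2, r6 → r2=27+27=54
MUL r1, r1, #10 → r1=4*10=40
halt.

40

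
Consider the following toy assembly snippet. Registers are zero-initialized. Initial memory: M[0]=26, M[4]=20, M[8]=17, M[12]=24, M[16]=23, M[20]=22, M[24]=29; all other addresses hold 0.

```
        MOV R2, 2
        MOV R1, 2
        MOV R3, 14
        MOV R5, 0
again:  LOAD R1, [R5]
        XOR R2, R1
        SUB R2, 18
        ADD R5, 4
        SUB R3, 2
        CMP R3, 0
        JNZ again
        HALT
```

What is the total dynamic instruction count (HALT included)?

R2=2
R1=2
R3=14
R5=0
R1=M[0]=26
R2=2^26=24
R2=24-18=6
R5=0+4=4
R3=14-2=12
CMP R3, 0  (cmp 12,0)
JNZ again: taken
R1=M[4]=20
R2=6^20=18
R2=18-18=0
R5=4+4=8
R3=12-2=10
CMP R3, 0  (cmp 10,0)
JNZ again: taken
R1=M[8]=17
R2=0^17=17
R2=17-18=-1
R5=8+4=12
R3=10-2=8
CMP R3, 0  (cmp 8,0)
JNZ again: taken
R1=M[12]=24
R2=(-1)^24=-25
R2=(-25)-18=-43
R5=12+4=16
R3=8-2=6
CMP R3, 0  (cmp 6,0)
JNZ again: taken
R1=M[16]=23
R2=(-43)^23=-62
R2=(-62)-18=-80
R5=16+4=20
R3=6-2=4
CMP R3, 0  (cmp 4,0)
JNZ again: taken
R1=M[20]=22
R2=(-80)^22=-90
R2=(-90)-18=-108
R5=20+4=24
R3=4-2=2
CMP R3, 0  (cmp 2,0)
JNZ again: taken
R1=M[24]=29
R2=(-108)^29=-119
R2=(-119)-18=-137
R5=24+4=28
R3=2-2=0
CMP R3, 0  (cmp 0,0)
JNZ again: not taken
halt.
Total executed instructions: 54.

54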